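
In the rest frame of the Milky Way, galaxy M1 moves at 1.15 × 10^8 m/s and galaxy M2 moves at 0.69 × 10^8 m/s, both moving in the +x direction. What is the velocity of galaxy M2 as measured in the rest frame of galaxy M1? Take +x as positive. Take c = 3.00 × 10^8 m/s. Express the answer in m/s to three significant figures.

-5.04 × 10^7 m/s

β_A = 0.383, β_B = 0.230 (dividing each by c = 3.00 × 10^8 m/s).
Transform to A's frame with the inverse velocity-addition law: u' = (u − v)/(1 − uv/c²), taking u = β_B and v = β_A.
u' = (0.230 − 0.383) / (1 − (0.383)(0.230)) = -0.1533/0.9118 = -0.1682.
u' = -0.1682 × 3.00 × 10^8 m/s.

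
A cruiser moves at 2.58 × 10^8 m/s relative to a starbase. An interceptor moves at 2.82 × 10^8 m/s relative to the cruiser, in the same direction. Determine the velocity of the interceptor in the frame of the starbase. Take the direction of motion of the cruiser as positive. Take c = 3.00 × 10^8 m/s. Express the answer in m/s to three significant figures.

2.99 × 10^8 m/s

In units of c (dividing by 3.00 × 10^8 m/s): v = 0.860, u' = 0.940.
u = (u' + v)/(1 + u'v/c²):
u = (0.940 + 0.860) / (1 + 0.940·0.860) = 1.8000/1.8084 = 0.9954
Converting back: u = 0.9954 × 3.00 × 10^8 m/s.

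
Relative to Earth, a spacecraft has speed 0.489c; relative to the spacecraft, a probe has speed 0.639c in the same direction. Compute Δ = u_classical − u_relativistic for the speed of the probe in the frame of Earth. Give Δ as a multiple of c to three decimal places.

Galilean: u_cl = 0.639 + 0.489 = 1.1280.
Relativistic: u_rel = (0.639 + 0.489) / (1 + 0.639·0.489) = 1.1280/1.3125 = 0.8594.
Δ = 1.1280 − 0.8594 = 0.2686.
(The classical prediction exceeds c; the relativistic result does not.)

Δ = 0.269c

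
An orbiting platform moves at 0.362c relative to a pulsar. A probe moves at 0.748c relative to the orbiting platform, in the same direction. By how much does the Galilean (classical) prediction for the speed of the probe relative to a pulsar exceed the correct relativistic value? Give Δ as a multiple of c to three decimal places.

Δ = 0.237c

Galilean: u_cl = 0.748 + 0.362 = 1.1100.
Relativistic: u_rel = (0.748 + 0.362) / (1 + 0.748·0.362) = 1.1100/1.2708 = 0.8735.
Δ = 1.1100 − 0.8735 = 0.2365.
(The classical prediction exceeds c; the relativistic result does not.)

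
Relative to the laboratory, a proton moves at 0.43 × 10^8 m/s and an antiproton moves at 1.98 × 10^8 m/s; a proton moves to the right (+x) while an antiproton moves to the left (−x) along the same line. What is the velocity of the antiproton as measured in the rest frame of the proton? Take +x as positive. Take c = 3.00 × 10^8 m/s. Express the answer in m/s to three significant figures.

-2.20 × 10^8 m/s

β_A = 0.143, β_B = -0.660 (dividing each by c = 3.00 × 10^8 m/s).
Transform to A's frame with the inverse velocity-addition law: u' = (u − v)/(1 − uv/c²), taking u = β_B and v = β_A.
u' = (-0.660 − 0.143) / (1 − (0.143)(-0.660)) = -0.8033/1.0946 = -0.7339.
u' = -0.7339 × 3.00 × 10^8 m/s.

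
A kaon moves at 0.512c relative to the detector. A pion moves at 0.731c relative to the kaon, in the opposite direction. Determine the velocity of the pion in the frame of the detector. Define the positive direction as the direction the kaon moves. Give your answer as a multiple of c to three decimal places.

-0.350c

With v = 0.512 and u' = -0.731 (in units of c),
u = (u' + v)/(1 + u'v/c²):
u = (-0.731 + 0.512) / (1 + (-0.731)·0.512) = -0.2190/0.6257 = -0.3500
(Galilean addition would give -0.219c.)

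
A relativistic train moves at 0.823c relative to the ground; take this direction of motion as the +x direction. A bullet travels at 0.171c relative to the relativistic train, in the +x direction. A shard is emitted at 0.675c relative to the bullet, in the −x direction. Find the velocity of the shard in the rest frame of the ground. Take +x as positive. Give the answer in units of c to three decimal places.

Apply u = (u' + v)/(1 + u'v/c²) successively, working outward toward the ground.
Start: velocity of the relativistic train relative to the ground = 0.8230c.
Compose with the bullet (u' = 0.171 in the relativistic train frame): u_1 = (0.171 + 0.823) / (1 + 0.171·0.823) = 0.9940/1.1407 = 0.8714.
Compose with the shard (u' = -0.675 in the bullet frame): u_2 = (-0.675 + 0.871) / (1 + (-0.675)·0.871) = 0.1964/0.4118 = 0.4768.

+0.477c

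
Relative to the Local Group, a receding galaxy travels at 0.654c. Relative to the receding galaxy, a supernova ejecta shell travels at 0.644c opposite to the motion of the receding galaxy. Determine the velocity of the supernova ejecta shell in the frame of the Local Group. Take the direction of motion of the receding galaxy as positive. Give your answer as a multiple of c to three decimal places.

+0.017c

With v = 0.654 and u' = -0.644 (in units of c),
u = (u' + v)/(1 + u'v/c²):
u = (-0.644 + 0.654) / (1 + (-0.644)·0.654) = 0.0100/0.5788 = 0.0173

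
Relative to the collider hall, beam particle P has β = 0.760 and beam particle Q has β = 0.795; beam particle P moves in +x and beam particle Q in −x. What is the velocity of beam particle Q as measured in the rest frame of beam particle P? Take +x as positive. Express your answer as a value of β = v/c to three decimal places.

β = -0.969

β_A = 0.760, β_B = -0.795.
Transform to A's frame with the inverse velocity-addition law: u' = (u − v)/(1 − uv/c²), taking u = β_B and v = β_A.
u' = (-0.795 − 0.760) / (1 − (0.760)(-0.795)) = -1.5550/1.6042 = -0.9693.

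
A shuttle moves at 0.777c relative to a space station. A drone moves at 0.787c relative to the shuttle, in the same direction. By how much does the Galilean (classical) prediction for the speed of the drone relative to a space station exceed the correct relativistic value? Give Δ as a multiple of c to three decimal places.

Δ = 0.593c

Galilean: u_cl = 0.787 + 0.777 = 1.5640.
Relativistic: u_rel = (0.787 + 0.777) / (1 + 0.787·0.777) = 1.5640/1.6115 = 0.9705.
Δ = 1.5640 − 0.9705 = 0.5935.
(The classical prediction exceeds c; the relativistic result does not.)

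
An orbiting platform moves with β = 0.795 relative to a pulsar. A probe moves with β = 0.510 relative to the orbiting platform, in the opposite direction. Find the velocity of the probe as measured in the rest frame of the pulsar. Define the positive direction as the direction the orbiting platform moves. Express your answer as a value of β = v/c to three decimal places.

With v = 0.795 and u' = -0.510 (in units of c),
u = (u' + v)/(1 + u'v/c²):
u = (-0.510 + 0.795) / (1 + (-0.510)·0.795) = 0.2850/0.5946 = 0.4794
(Galilean addition would give +0.285c.)

β = +0.479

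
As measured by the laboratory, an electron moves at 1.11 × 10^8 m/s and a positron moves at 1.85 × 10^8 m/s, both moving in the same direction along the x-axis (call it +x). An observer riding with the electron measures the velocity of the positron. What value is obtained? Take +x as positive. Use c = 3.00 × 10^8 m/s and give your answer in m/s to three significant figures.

+9.59 × 10^7 m/s

β_A = 0.370, β_B = 0.617 (dividing each by c = 3.00 × 10^8 m/s).
Transform to A's frame with the inverse velocity-addition law: u' = (u − v)/(1 − uv/c²), taking u = β_B and v = β_A.
u' = (0.617 − 0.370) / (1 − (0.370)(0.617)) = 0.2467/0.7718 = 0.3196.
u' = 0.3196 × 3.00 × 10^8 m/s.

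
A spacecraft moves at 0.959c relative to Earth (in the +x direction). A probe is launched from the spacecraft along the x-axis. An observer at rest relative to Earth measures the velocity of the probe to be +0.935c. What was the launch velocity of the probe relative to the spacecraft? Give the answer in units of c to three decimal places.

-0.232c

Invert the composition law: u' = (u − v)/(1 − uv/c²).
u' = (0.935 − 0.959) / (1 − (0.935)(0.959)) = -0.0240/0.1033 = -0.2323.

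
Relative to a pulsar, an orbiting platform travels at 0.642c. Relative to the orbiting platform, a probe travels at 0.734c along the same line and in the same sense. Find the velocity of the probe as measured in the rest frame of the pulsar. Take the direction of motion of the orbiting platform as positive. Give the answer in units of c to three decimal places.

With v = 0.642 and u' = 0.734 (in units of c),
u = (u' + v)/(1 + u'v/c²):
u = (0.734 + 0.642) / (1 + 0.734·0.642) = 1.3760/1.4712 = 0.9353

0.935c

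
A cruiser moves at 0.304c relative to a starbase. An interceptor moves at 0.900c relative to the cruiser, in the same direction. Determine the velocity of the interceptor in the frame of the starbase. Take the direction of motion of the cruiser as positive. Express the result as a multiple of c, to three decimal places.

With v = 0.304 and u' = 0.900 (in units of c),
u = (u' + v)/(1 + u'v/c²):
u = (0.900 + 0.304) / (1 + 0.900·0.304) = 1.2040/1.2736 = 0.9454

0.945c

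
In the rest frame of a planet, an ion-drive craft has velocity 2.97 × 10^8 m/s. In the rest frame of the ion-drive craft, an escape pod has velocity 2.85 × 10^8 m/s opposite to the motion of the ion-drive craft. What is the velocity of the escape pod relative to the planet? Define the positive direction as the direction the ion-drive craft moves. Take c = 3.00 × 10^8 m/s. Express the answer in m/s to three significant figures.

+2.02 × 10^8 m/s

In units of c (dividing by 3.00 × 10^8 m/s): v = 0.990, u' = -0.950.
u = (u' + v)/(1 + u'v/c²):
u = (-0.950 + 0.990) / (1 + (-0.950)·0.990) = 0.0400/0.0595 = 0.6723
Converting back: u = 0.6723 × 3.00 × 10^8 m/s.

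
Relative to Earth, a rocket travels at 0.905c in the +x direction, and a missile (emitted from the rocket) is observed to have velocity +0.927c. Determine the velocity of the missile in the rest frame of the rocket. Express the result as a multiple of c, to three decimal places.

+0.137c

Invert the composition law: u' = (u − v)/(1 − uv/c²).
u' = (0.927 − 0.905) / (1 − (0.927)(0.905)) = 0.0220/0.1611 = 0.1366.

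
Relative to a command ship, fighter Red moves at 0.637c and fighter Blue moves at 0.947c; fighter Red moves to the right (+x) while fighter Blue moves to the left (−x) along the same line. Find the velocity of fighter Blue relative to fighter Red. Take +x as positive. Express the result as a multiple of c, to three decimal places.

-0.988c

β_A = 0.637, β_B = -0.947.
Transform to A's frame with the inverse velocity-addition law: u' = (u − v)/(1 − uv/c²), taking u = β_B and v = β_A.
u' = (-0.947 − 0.637) / (1 − (0.637)(-0.947)) = -1.5840/1.6032 = -0.9880.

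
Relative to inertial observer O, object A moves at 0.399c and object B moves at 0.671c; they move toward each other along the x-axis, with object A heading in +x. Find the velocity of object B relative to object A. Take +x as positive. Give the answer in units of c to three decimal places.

-0.844c

β_A = 0.399, β_B = -0.671.
Transform to A's frame with the inverse velocity-addition law: u' = (u − v)/(1 − uv/c²), taking u = β_B and v = β_A.
u' = (-0.671 − 0.399) / (1 − (0.399)(-0.671)) = -1.0700/1.2677 = -0.8440.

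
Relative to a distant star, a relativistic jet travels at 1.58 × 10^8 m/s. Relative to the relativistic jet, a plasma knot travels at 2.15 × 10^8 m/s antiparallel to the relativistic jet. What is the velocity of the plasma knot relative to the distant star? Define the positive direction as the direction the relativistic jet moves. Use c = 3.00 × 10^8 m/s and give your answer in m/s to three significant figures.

In units of c (dividing by 3.00 × 10^8 m/s): v = 0.527, u' = -0.717.
u = (u' + v)/(1 + u'v/c²):
u = (-0.717 + 0.527) / (1 + (-0.717)·0.527) = -0.1900/0.6226 = -0.3052
Converting back: u = -0.3052 × 3.00 × 10^8 m/s.

-9.16 × 10^7 m/s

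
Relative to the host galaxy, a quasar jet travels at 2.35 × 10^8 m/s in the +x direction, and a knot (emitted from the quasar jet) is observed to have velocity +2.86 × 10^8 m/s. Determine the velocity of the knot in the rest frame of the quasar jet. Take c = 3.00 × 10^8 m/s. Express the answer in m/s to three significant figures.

+2.01 × 10^8 m/s

v = 0.783c, u = 0.953c.
Invert the composition law: u' = (u − v)/(1 − uv/c²).
u' = (0.953 − 0.783) / (1 − (0.953)(0.783)) = 0.1700/0.2532 = 0.6713.
u' = 0.6713 × 3.00 × 10^8 m/s.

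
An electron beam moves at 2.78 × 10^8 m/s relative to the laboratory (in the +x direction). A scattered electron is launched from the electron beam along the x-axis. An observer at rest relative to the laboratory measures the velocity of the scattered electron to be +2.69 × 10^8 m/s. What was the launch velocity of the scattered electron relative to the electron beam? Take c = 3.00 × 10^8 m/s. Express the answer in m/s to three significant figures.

-5.32 × 10^7 m/s

v = 0.927c, u = 0.897c.
Invert the composition law: u' = (u − v)/(1 − uv/c²).
u' = (0.897 − 0.927) / (1 − (0.897)(0.927)) = -0.0300/0.1691 = -0.1774.
u' = -0.1774 × 3.00 × 10^8 m/s.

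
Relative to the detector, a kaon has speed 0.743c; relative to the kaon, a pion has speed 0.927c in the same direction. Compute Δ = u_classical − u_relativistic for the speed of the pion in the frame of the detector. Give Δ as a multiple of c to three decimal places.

Δ = 0.681c

Galilean: u_cl = 0.927 + 0.743 = 1.6700.
Relativistic: u_rel = (0.927 + 0.743) / (1 + 0.927·0.743) = 1.6700/1.6888 = 0.9889.
Δ = 1.6700 − 0.9889 = 0.6811.
(The classical prediction exceeds c; the relativistic result does not.)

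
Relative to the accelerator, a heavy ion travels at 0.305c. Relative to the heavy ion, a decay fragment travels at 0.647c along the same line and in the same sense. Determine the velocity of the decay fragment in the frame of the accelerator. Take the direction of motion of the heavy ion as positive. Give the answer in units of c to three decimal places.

With v = 0.305 and u' = 0.647 (in units of c),
u = (u' + v)/(1 + u'v/c²):
u = (0.647 + 0.305) / (1 + 0.647·0.305) = 0.9520/1.1973 = 0.7951
(Galilean addition would give +0.952c.)

0.795c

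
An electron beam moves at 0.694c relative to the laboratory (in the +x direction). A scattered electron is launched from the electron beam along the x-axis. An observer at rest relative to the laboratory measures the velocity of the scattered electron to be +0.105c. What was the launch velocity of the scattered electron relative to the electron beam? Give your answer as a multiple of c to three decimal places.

-0.635c

Invert the composition law: u' = (u − v)/(1 − uv/c²).
u' = (0.105 − 0.694) / (1 − (0.105)(0.694)) = -0.5890/0.9271 = -0.6353.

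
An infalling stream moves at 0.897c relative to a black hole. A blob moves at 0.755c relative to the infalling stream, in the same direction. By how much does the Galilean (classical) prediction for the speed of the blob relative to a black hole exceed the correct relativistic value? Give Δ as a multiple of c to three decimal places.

Galilean: u_cl = 0.755 + 0.897 = 1.6520.
Relativistic: u_rel = (0.755 + 0.897) / (1 + 0.755·0.897) = 1.6520/1.6772 = 0.9850.
Δ = 1.6520 − 0.9850 = 0.6670.
(The classical prediction exceeds c; the relativistic result does not.)

Δ = 0.667c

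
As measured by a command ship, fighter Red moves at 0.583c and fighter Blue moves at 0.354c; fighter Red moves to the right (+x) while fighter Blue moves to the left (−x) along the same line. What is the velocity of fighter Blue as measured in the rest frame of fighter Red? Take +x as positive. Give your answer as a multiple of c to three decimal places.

-0.777c

β_A = 0.583, β_B = -0.354.
Transform to A's frame with the inverse velocity-addition law: u' = (u − v)/(1 − uv/c²), taking u = β_B and v = β_A.
u' = (-0.354 − 0.583) / (1 − (0.583)(-0.354)) = -0.9370/1.2064 = -0.7767.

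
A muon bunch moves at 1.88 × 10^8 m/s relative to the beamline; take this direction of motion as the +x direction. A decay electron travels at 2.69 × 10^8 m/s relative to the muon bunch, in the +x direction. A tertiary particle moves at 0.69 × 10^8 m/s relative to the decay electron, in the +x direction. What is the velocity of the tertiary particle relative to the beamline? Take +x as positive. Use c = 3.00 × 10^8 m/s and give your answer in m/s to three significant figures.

Apply u = (u' + v)/(1 + u'v/c²) successively, working outward toward the beamline.
(Dividing each given speed by c = 3.00 × 10^8 m/s to work in units of c.)
Start: velocity of the muon bunch relative to the beamline = 0.6267c.
Compose with the decay electron (u' = 0.897 in the muon bunch frame): u_1 = (0.897 + 0.627) / (1 + 0.897·0.627) = 1.5233/1.5619 = 0.9753.
Compose with the tertiary particle (u' = 0.230 in the decay electron frame): u_2 = (0.230 + 0.975) / (1 + 0.230·0.975) = 1.2053/1.2243 = 0.9845.
So u = 0.9845 × 3.00 × 10^8 m/s.

2.95 × 10^8 m/s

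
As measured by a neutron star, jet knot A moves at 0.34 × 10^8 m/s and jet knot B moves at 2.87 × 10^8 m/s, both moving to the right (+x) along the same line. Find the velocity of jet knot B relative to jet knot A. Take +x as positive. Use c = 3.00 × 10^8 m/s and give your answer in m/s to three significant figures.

+2.84 × 10^8 m/s

β_A = 0.113, β_B = 0.957 (dividing each by c = 3.00 × 10^8 m/s).
Transform to A's frame with the inverse velocity-addition law: u' = (u − v)/(1 − uv/c²), taking u = β_B and v = β_A.
u' = (0.957 − 0.113) / (1 − (0.113)(0.957)) = 0.8433/0.8916 = 0.9459.
u' = 0.9459 × 3.00 × 10^8 m/s.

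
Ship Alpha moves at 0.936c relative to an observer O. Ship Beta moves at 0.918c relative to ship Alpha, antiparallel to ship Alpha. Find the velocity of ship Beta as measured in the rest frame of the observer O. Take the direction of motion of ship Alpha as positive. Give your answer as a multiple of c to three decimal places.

+0.128c

With v = 0.936 and u' = -0.918 (in units of c),
u = (u' + v)/(1 + u'v/c²):
u = (-0.918 + 0.936) / (1 + (-0.918)·0.936) = 0.0180/0.1408 = 0.1279
(Galilean addition would give +0.018c.)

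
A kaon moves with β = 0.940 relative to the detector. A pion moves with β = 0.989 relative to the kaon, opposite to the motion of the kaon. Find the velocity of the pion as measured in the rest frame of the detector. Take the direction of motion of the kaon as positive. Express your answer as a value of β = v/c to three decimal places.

With v = 0.940 and u' = -0.989 (in units of c),
u = (u' + v)/(1 + u'v/c²):
u = (-0.989 + 0.940) / (1 + (-0.989)·0.940) = -0.0490/0.0703 = -0.6966
(Galilean addition would give -0.049c.)

β = -0.697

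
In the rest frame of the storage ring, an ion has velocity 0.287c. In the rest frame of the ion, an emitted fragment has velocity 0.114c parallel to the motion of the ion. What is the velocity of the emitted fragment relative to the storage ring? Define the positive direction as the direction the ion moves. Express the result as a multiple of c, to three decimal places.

With v = 0.287 and u' = 0.114 (in units of c),
u = (u' + v)/(1 + u'v/c²):
u = (0.114 + 0.287) / (1 + 0.114·0.287) = 0.4010/1.0327 = 0.3883

0.388c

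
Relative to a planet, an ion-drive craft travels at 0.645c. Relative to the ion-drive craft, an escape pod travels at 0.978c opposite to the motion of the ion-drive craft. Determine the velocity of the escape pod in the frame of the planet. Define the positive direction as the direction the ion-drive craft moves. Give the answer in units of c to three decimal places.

With v = 0.645 and u' = -0.978 (in units of c),
u = (u' + v)/(1 + u'v/c²):
u = (-0.978 + 0.645) / (1 + (-0.978)·0.645) = -0.3330/0.3692 = -0.9020
(Galilean addition would give -0.333c.)

-0.902c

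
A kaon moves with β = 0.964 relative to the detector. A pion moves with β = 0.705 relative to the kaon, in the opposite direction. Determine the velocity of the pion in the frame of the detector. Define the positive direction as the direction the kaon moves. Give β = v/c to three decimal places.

With v = 0.964 and u' = -0.705 (in units of c),
u = (u' + v)/(1 + u'v/c²):
u = (-0.705 + 0.964) / (1 + (-0.705)·0.964) = 0.2590/0.3204 = 0.8084
(Galilean addition would give +0.259c.)

β = +0.808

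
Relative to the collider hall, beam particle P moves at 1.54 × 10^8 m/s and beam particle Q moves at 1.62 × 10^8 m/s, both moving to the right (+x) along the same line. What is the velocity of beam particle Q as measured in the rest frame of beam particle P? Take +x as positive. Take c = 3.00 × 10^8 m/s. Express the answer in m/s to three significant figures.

+1.11 × 10^7 m/s

β_A = 0.513, β_B = 0.540 (dividing each by c = 3.00 × 10^8 m/s).
Transform to A's frame with the inverse velocity-addition law: u' = (u − v)/(1 − uv/c²), taking u = β_B and v = β_A.
u' = (0.540 − 0.513) / (1 − (0.513)(0.540)) = 0.0267/0.7228 = 0.0369.
u' = 0.0369 × 3.00 × 10^8 m/s.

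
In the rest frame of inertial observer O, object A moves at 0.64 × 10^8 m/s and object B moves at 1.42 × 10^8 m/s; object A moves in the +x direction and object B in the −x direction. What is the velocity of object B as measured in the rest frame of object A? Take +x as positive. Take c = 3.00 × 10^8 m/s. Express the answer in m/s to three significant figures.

-1.87 × 10^8 m/s

β_A = 0.213, β_B = -0.473 (dividing each by c = 3.00 × 10^8 m/s).
Transform to A's frame with the inverse velocity-addition law: u' = (u − v)/(1 − uv/c²), taking u = β_B and v = β_A.
u' = (-0.473 − 0.213) / (1 − (0.213)(-0.473)) = -0.6867/1.1010 = -0.6237.
u' = -0.6237 × 3.00 × 10^8 m/s.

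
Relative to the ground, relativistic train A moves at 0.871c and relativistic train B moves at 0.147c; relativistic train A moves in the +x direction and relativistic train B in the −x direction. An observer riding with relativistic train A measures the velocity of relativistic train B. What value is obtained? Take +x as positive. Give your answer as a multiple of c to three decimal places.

-0.902c

β_A = 0.871, β_B = -0.147.
Transform to A's frame with the inverse velocity-addition law: u' = (u − v)/(1 − uv/c²), taking u = β_B and v = β_A.
u' = (-0.147 − 0.871) / (1 − (0.871)(-0.147)) = -1.0180/1.1280 = -0.9025.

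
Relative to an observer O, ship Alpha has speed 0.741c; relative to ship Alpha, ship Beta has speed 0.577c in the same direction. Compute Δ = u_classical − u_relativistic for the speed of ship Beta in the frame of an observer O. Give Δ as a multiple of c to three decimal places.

Galilean: u_cl = 0.577 + 0.741 = 1.3180.
Relativistic: u_rel = (0.577 + 0.741) / (1 + 0.577·0.741) = 1.3180/1.4276 = 0.9233.
Δ = 1.3180 − 0.9233 = 0.3947.
(The classical prediction exceeds c; the relativistic result does not.)

Δ = 0.395c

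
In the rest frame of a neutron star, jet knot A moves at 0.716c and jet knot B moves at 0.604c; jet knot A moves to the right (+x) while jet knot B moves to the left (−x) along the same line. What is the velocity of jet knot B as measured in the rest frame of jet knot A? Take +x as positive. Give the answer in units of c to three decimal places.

-0.921c

β_A = 0.716, β_B = -0.604.
Transform to A's frame with the inverse velocity-addition law: u' = (u − v)/(1 − uv/c²), taking u = β_B and v = β_A.
u' = (-0.604 − 0.716) / (1 − (0.716)(-0.604)) = -1.3200/1.4325 = -0.9215.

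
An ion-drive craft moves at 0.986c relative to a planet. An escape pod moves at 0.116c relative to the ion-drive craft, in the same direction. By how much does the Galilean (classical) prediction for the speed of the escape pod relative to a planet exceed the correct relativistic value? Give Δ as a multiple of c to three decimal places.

Δ = 0.113c

Galilean: u_cl = 0.116 + 0.986 = 1.1020.
Relativistic: u_rel = (0.116 + 0.986) / (1 + 0.116·0.986) = 1.1020/1.1144 = 0.9889.
Δ = 1.1020 − 0.9889 = 0.1131.
(The classical prediction exceeds c; the relativistic result does not.)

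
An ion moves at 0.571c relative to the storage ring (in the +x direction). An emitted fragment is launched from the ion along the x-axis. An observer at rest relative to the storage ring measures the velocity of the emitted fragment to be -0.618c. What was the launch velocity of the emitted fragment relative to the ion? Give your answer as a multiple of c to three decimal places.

Invert the composition law: u' = (u − v)/(1 − uv/c²).
u' = (-0.618 − 0.571) / (1 − (-0.618)(0.571)) = -1.1890/1.3529 = -0.8789.

-0.879c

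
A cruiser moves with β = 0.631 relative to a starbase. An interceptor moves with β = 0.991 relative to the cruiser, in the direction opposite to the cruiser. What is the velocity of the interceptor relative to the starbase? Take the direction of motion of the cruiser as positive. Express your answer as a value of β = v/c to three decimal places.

β = -0.961

With v = 0.631 and u' = -0.991 (in units of c),
u = (u' + v)/(1 + u'v/c²):
u = (-0.991 + 0.631) / (1 + (-0.991)·0.631) = -0.3600/0.3747 = -0.9608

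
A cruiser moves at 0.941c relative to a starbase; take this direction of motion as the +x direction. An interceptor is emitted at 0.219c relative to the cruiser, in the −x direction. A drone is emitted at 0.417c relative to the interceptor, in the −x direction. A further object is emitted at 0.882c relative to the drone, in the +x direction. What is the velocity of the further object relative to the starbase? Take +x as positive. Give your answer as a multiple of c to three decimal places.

Apply u = (u' + v)/(1 + u'v/c²) successively, working outward toward the starbase.
Start: velocity of the cruiser relative to the starbase = 0.9410c.
Compose with the interceptor (u' = -0.219 in the cruiser frame): u_1 = (-0.219 + 0.941) / (1 + (-0.219)·0.941) = 0.7220/0.7939 = 0.9094.
Compose with the drone (u' = -0.417 in the interceptor frame): u_2 = (-0.417 + 0.909) / (1 + (-0.417)·0.909) = 0.4924/0.6208 = 0.7932.
Compose with the further object (u' = 0.882 in the drone frame): u_3 = (0.882 + 0.793) / (1 + 0.882·0.793) = 1.6752/1.6996 = 0.9856.

+0.986c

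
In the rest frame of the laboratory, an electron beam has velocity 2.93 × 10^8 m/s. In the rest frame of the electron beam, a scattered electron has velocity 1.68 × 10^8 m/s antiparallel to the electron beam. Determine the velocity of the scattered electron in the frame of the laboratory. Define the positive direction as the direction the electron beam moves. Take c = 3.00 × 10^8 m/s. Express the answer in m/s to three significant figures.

+2.76 × 10^8 m/s

In units of c (dividing by 3.00 × 10^8 m/s): v = 0.977, u' = -0.560.
u = (u' + v)/(1 + u'v/c²):
u = (-0.560 + 0.977) / (1 + (-0.560)·0.977) = 0.4167/0.4531 = 0.9197
(Galilean addition would give +0.417c.)
Converting back: u = 0.9197 × 3.00 × 10^8 m/s.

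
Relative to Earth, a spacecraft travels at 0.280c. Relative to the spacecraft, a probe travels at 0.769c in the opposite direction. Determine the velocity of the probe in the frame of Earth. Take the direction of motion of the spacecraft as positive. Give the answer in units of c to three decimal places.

With v = 0.280 and u' = -0.769 (in units of c),
u = (u' + v)/(1 + u'v/c²):
u = (-0.769 + 0.280) / (1 + (-0.769)·0.280) = -0.4890/0.7847 = -0.6232

-0.623c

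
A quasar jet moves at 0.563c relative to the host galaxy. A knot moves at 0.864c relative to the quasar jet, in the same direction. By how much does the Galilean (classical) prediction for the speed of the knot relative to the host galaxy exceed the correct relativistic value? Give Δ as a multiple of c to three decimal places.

Δ = 0.467c

Galilean: u_cl = 0.864 + 0.563 = 1.4270.
Relativistic: u_rel = (0.864 + 0.563) / (1 + 0.864·0.563) = 1.4270/1.4864 = 0.9600.
Δ = 1.4270 − 0.9600 = 0.4670.
(The classical prediction exceeds c; the relativistic result does not.)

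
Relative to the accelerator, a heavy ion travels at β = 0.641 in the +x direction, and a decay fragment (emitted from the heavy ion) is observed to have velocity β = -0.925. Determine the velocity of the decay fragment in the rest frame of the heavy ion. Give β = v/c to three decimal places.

Invert the composition law: u' = (u − v)/(1 − uv/c²).
u' = (-0.925 − 0.641) / (1 − (-0.925)(0.641)) = -1.5660/1.5929 = -0.9831.

β = -0.983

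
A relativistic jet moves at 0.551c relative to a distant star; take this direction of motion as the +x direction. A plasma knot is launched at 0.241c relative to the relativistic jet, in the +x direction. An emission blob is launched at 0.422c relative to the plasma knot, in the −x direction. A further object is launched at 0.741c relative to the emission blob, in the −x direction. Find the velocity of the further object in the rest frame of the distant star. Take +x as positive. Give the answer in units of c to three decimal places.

Apply u = (u' + v)/(1 + u'v/c²) successively, working outward toward the distant star.
Start: velocity of the relativistic jet relative to the distant star = 0.5510c.
Compose with the plasma knot (u' = 0.241 in the relativistic jet frame): u_1 = (0.241 + 0.551) / (1 + 0.241·0.551) = 0.7920/1.1328 = 0.6992.
Compose with the emission blob (u' = -0.422 in the plasma knot frame): u_2 = (-0.422 + 0.699) / (1 + (-0.422)·0.699) = 0.2772/0.7050 = 0.3932.
Compose with the further object (u' = -0.741 in the emission blob frame): u_3 = (-0.741 + 0.393) / (1 + (-0.741)·0.393) = -0.3478/0.7087 = -0.4908.

-0.491c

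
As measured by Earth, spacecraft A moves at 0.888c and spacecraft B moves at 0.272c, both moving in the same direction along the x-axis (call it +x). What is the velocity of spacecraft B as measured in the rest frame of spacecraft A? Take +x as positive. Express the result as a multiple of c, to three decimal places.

β_A = 0.888, β_B = 0.272.
Transform to A's frame with the inverse velocity-addition law: u' = (u − v)/(1 − uv/c²), taking u = β_B and v = β_A.
u' = (0.272 − 0.888) / (1 − (0.888)(0.272)) = -0.6160/0.7585 = -0.8122.

-0.812c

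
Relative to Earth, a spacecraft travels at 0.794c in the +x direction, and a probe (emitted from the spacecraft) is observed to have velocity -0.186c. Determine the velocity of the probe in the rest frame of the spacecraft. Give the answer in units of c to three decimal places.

-0.854c

Invert the composition law: u' = (u − v)/(1 − uv/c²).
u' = (-0.186 − 0.794) / (1 − (-0.186)(0.794)) = -0.9800/1.1477 = -0.8539.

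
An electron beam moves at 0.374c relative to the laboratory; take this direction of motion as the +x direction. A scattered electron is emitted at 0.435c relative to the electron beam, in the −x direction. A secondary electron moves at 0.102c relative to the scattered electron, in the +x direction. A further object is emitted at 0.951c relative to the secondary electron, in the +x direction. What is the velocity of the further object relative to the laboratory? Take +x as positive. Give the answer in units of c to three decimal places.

+0.954c

Apply u = (u' + v)/(1 + u'v/c²) successively, working outward toward the laboratory.
Start: velocity of the electron beam relative to the laboratory = 0.3740c.
Compose with the scattered electron (u' = -0.435 in the electron beam frame): u_1 = (-0.435 + 0.374) / (1 + (-0.435)·0.374) = -0.0610/0.8373 = -0.0729.
Compose with the secondary electron (u' = 0.102 in the scattered electron frame): u_2 = (0.102 + (-0.073)) / (1 + 0.102·(-0.073)) = 0.0291/0.9926 = 0.0294.
Compose with the further object (u' = 0.951 in the secondary electron frame): u_3 = (0.951 + 0.029) / (1 + 0.951·0.029) = 0.9804/1.0279 = 0.9537.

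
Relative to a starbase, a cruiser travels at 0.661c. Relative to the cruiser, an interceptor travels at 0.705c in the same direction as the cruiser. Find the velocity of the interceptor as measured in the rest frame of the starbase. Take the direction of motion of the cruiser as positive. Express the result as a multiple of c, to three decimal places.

0.932c

With v = 0.661 and u' = 0.705 (in units of c),
u = (u' + v)/(1 + u'v/c²):
u = (0.705 + 0.661) / (1 + 0.705·0.661) = 1.3660/1.4660 = 0.9318
(Galilean addition would give +1.366c, exceeding c.)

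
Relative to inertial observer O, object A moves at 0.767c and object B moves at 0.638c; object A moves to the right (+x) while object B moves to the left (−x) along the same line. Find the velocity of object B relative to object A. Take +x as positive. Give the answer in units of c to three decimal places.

-0.943c

β_A = 0.767, β_B = -0.638.
Transform to A's frame with the inverse velocity-addition law: u' = (u − v)/(1 − uv/c²), taking u = β_B and v = β_A.
u' = (-0.638 − 0.767) / (1 − (0.767)(-0.638)) = -1.4050/1.4893 = -0.9434.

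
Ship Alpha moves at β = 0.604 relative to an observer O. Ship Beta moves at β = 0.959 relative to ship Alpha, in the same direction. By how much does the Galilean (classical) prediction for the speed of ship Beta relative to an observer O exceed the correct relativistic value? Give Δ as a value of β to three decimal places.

Δ = 0.573

Galilean: u_cl = 0.959 + 0.604 = 1.5630.
Relativistic: u_rel = (0.959 + 0.604) / (1 + 0.959·0.604) = 1.5630/1.5792 = 0.9897.
Δ = 1.5630 − 0.9897 = 0.5733.
(The classical prediction exceeds c; the relativistic result does not.)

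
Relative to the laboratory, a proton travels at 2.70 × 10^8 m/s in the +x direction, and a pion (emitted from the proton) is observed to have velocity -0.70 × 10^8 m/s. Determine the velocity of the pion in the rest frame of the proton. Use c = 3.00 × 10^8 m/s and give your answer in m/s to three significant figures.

v = 0.900c, u = -0.233c.
Invert the composition law: u' = (u − v)/(1 − uv/c²).
u' = (-0.233 − 0.900) / (1 − (-0.233)(0.900)) = -1.1333/1.2100 = -0.9366.
u' = -0.9366 × 3.00 × 10^8 m/s.

-2.81 × 10^8 m/s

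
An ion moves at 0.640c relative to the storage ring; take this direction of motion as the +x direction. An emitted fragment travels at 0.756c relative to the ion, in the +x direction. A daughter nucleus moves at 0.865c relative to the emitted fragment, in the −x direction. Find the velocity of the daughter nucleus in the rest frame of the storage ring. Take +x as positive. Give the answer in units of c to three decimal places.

Apply u = (u' + v)/(1 + u'v/c²) successively, working outward toward the storage ring.
Start: velocity of the ion relative to the storage ring = 0.6400c.
Compose with the emitted fragment (u' = 0.756 in the ion frame): u_1 = (0.756 + 0.640) / (1 + 0.756·0.640) = 1.3960/1.4838 = 0.9408.
Compose with the daughter nucleus (u' = -0.865 in the emitted fragment frame): u_2 = (-0.865 + 0.941) / (1 + (-0.865)·0.941) = 0.0758/0.1862 = 0.4071.

+0.407c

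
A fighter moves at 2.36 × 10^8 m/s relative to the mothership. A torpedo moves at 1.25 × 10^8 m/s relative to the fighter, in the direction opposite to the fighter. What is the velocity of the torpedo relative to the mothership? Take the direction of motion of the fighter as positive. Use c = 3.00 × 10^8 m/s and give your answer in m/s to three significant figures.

In units of c (dividing by 3.00 × 10^8 m/s): v = 0.787, u' = -0.417.
u = (u' + v)/(1 + u'v/c²):
u = (-0.417 + 0.787) / (1 + (-0.417)·0.787) = 0.3700/0.6722 = 0.5504
(Galilean addition would give +0.370c.)
Converting back: u = 0.5504 × 3.00 × 10^8 m/s.

+1.65 × 10^8 m/s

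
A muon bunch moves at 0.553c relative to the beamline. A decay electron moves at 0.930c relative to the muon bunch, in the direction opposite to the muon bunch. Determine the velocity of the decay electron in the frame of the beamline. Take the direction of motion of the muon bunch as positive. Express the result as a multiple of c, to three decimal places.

-0.776c

With v = 0.553 and u' = -0.930 (in units of c),
u = (u' + v)/(1 + u'v/c²):
u = (-0.930 + 0.553) / (1 + (-0.930)·0.553) = -0.3770/0.4857 = -0.7762
(Galilean addition would give -0.377c.)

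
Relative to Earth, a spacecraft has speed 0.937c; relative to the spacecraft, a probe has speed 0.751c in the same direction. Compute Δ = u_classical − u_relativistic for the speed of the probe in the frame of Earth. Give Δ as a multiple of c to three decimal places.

Δ = 0.697c

Galilean: u_cl = 0.751 + 0.937 = 1.6880.
Relativistic: u_rel = (0.751 + 0.937) / (1 + 0.751·0.937) = 1.6880/1.7037 = 0.9908.
Δ = 1.6880 − 0.9908 = 0.6972.
(The classical prediction exceeds c; the relativistic result does not.)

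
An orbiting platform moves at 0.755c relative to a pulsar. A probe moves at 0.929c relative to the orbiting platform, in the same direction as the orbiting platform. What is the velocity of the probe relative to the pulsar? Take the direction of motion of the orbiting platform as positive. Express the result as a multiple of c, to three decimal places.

With v = 0.755 and u' = 0.929 (in units of c),
u = (u' + v)/(1 + u'v/c²):
u = (0.929 + 0.755) / (1 + 0.929·0.755) = 1.6840/1.7014 = 0.9898

0.990c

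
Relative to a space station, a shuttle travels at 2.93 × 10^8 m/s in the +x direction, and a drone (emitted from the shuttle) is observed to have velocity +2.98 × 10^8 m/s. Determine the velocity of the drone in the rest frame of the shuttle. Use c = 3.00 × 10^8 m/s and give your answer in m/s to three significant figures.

v = 0.977c, u = 0.993c.
Invert the composition law: u' = (u − v)/(1 − uv/c²).
u' = (0.993 − 0.977) / (1 − (0.993)(0.977)) = 0.0167/0.0298 = 0.5585.
u' = 0.5585 × 3.00 × 10^8 m/s.

+1.68 × 10^8 m/s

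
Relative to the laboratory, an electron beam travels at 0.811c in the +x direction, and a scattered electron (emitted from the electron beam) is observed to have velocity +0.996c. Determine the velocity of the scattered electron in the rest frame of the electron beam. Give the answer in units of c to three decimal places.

+0.962c

Invert the composition law: u' = (u − v)/(1 − uv/c²).
u' = (0.996 − 0.811) / (1 − (0.996)(0.811)) = 0.1850/0.1922 = 0.9623.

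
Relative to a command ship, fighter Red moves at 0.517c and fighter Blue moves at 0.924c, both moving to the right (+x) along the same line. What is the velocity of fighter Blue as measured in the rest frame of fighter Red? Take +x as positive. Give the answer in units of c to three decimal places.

+0.779c

β_A = 0.517, β_B = 0.924.
Transform to A's frame with the inverse velocity-addition law: u' = (u − v)/(1 − uv/c²), taking u = β_B and v = β_A.
u' = (0.924 − 0.517) / (1 − (0.517)(0.924)) = 0.4070/0.5223 = 0.7793.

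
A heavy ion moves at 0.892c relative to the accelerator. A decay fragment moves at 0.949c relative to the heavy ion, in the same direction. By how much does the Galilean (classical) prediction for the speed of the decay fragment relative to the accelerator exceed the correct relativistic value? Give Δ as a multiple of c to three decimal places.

Galilean: u_cl = 0.949 + 0.892 = 1.8410.
Relativistic: u_rel = (0.949 + 0.892) / (1 + 0.949·0.892) = 1.8410/1.8465 = 0.9970.
Δ = 1.8410 − 0.9970 = 0.8440.
(The classical prediction exceeds c; the relativistic result does not.)

Δ = 0.844c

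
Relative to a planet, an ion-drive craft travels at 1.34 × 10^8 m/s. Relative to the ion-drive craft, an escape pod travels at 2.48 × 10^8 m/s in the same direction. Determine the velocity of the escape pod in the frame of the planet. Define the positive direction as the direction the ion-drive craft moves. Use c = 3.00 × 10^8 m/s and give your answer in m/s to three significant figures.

2.79 × 10^8 m/s

In units of c (dividing by 3.00 × 10^8 m/s): v = 0.447, u' = 0.827.
u = (u' + v)/(1 + u'v/c²):
u = (0.827 + 0.447) / (1 + 0.827·0.447) = 1.2733/1.3692 = 0.9300
Converting back: u = 0.9300 × 3.00 × 10^8 m/s.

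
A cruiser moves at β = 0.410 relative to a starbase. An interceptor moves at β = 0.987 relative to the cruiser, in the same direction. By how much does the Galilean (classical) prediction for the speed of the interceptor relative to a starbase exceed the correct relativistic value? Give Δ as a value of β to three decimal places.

Δ = 0.402

Galilean: u_cl = 0.987 + 0.410 = 1.3970.
Relativistic: u_rel = (0.987 + 0.410) / (1 + 0.987·0.410) = 1.3970/1.4047 = 0.9945.
Δ = 1.3970 − 0.9945 = 0.4025.
(The classical prediction exceeds c; the relativistic result does not.)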